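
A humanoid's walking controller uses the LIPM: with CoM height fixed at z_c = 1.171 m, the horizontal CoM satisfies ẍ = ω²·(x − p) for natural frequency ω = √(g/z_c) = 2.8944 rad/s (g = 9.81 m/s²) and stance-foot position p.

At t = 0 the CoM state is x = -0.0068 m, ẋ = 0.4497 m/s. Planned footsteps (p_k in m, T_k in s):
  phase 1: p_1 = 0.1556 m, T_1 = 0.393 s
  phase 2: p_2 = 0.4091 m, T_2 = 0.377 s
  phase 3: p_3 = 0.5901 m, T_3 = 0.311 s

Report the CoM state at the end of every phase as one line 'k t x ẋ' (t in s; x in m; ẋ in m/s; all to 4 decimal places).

1 0.3930 0.0937 0.1157
2 0.7700 -0.0607 -1.0142
3 1.0810 -0.7024 -3.3876

phase 1: p=0.1556, T=0.393, ωT=1.137499, cosh=1.719789, sinh=1.399169; start (x,ẋ)=(-0.006800, 0.449700) → end (x,ẋ)=(0.093694, 0.115709)
phase 2: p=0.4091, T=0.377, ωT=1.091189, cosh=1.656815, sinh=1.320997; start (x,ẋ)=(0.093694, 0.115709) → end (x,ẋ)=(-0.060660, -1.014246)
phase 3: p=0.5901, T=0.311, ωT=0.900158, cosh=1.433249, sinh=1.026744; start (x,ẋ)=(-0.060660, -1.014246) → end (x,ẋ)=(-0.702390, -3.387601)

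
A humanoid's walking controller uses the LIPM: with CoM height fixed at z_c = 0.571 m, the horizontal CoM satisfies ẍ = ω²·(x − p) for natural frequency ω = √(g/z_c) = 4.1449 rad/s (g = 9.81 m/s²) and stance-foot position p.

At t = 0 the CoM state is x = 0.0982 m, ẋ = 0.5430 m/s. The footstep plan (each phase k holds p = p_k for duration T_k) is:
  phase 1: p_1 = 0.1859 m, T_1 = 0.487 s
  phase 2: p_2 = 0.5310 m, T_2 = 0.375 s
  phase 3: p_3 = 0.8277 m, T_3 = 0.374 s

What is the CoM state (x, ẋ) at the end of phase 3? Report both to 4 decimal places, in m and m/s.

phase 1: p=0.1859, T=0.487, ωT=2.018566, cosh=3.830185, sinh=3.697340; start (x,ẋ)=(0.098200, 0.543000) → end (x,ẋ)=(0.334360, 0.735779)
phase 2: p=0.5310, T=0.375, ωT=1.554337, cosh=2.471640, sinh=2.260311; start (x,ẋ)=(0.334360, 0.735779) → end (x,ẋ)=(0.446215, -0.023689)
phase 3: p=0.8277, T=0.374, ωT=1.550193, cosh=2.462292, sinh=2.250085; start (x,ẋ)=(0.446215, -0.023689) → end (x,ẋ)=(-0.124487, -3.616200)

x = -0.1245, ẋ = -3.6162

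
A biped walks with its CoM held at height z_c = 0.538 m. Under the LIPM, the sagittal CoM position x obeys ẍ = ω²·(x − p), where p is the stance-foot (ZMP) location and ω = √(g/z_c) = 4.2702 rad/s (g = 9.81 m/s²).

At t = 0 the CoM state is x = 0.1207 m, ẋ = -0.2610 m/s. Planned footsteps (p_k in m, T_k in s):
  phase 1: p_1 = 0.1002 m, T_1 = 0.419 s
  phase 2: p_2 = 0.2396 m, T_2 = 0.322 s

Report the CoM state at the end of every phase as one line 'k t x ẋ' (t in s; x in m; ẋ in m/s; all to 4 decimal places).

1 0.4190 -0.0145 -0.5482
2 0.7410 -0.5327 -3.1622

phase 1: p=0.1002, T=0.419, ωT=1.789214, cosh=3.075918, sinh=2.908827; start (x,ẋ)=(0.120700, -0.261000) → end (x,ẋ)=(-0.014535, -0.548179)
phase 2: p=0.2396, T=0.322, ωT=1.375004, cosh=2.103966, sinh=1.851128; start (x,ẋ)=(-0.014535, -0.548179) → end (x,ẋ)=(-0.532726, -3.162205)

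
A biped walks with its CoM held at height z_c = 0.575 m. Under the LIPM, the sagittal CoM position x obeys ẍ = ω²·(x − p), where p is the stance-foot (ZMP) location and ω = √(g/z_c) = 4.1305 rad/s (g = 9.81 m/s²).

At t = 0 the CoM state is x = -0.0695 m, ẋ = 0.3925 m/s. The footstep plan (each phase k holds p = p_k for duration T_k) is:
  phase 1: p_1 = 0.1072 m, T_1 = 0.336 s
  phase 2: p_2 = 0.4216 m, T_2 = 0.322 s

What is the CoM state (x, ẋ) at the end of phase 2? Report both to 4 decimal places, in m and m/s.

x = -0.8419, ẋ = -4.8015

phase 1: p=0.1072, T=0.336, ωT=1.387848, cosh=2.127916, sinh=1.878304; start (x,ẋ)=(-0.069500, 0.392500) → end (x,ẋ)=(-0.090317, -0.535691)
phase 2: p=0.4216, T=0.322, ωT=1.330021, cosh=2.022797, sinh=1.758326; start (x,ẋ)=(-0.090317, -0.535691) → end (x,ẋ)=(-0.841945, -4.801527)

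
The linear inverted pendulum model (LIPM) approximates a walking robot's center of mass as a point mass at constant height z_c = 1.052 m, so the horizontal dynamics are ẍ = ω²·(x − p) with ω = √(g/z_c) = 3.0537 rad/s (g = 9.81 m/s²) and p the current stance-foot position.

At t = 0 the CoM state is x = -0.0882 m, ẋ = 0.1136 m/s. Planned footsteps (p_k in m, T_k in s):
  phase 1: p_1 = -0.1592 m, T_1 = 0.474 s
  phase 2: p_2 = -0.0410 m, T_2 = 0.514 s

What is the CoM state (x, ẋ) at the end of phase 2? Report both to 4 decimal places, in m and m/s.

x = 0.7689, ẋ = 2.5432

phase 1: p=-0.1592, T=0.474, ωT=1.447454, cosh=2.243721, sinh=2.008553; start (x,ẋ)=(-0.088200, 0.113600) → end (x,ẋ)=(0.074824, 0.690366)
phase 2: p=-0.0410, T=0.514, ωT=1.569602, cosh=2.506431, sinh=2.298303; start (x,ẋ)=(0.074824, 0.690366) → end (x,ẋ)=(0.768894, 2.543246)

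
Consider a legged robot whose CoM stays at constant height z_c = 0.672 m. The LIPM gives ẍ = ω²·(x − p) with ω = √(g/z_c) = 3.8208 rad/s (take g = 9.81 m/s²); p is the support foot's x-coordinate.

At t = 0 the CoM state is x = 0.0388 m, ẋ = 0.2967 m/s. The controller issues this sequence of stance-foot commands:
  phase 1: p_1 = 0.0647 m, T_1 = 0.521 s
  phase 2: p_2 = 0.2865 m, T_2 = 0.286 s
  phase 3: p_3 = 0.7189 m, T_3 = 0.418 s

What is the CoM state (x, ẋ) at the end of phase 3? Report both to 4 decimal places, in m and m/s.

x = 0.7560, ẋ = 0.5374

phase 1: p=0.0647, T=0.521, ωT=1.990637, cosh=3.728401, sinh=3.591793; start (x,ẋ)=(0.038800, 0.296700) → end (x,ẋ)=(0.247051, 0.750777)
phase 2: p=0.2865, T=0.286, ωT=1.092749, cosh=1.658877, sinh=1.323584; start (x,ẋ)=(0.247051, 0.750777) → end (x,ẋ)=(0.481140, 1.045949)
phase 3: p=0.7189, T=0.418, ωT=1.597094, cosh=2.570573, sinh=2.368089; start (x,ẋ)=(0.481140, 1.045949) → end (x,ẋ)=(0.755988, 0.537435)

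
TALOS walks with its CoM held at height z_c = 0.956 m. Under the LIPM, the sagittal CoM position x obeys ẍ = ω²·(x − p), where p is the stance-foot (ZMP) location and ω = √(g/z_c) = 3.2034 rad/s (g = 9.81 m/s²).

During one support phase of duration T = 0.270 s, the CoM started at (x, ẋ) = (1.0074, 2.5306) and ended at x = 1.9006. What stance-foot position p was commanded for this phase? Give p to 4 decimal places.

ωT = 3.2034·0.270 = 0.864918; cosh(ωT) = 1.397949, sinh(ωT) = 0.976863
x(T) = p + (x₀−p)·cosh(ωT) + (ẋ₀/ω)·sinh(ωT) ⇒ p·(1 − cosh) = x(T) − x₀·cosh − (ẋ₀/ω)·sinh
numerator   = 1.9006 − (1.0074)·1.397949 − (2.5306/3.2034)·0.976863 = -0.279389
denominator = 1 − 1.397949 = -0.397949
p = -0.279389 / -0.397949 = 0.7021

p = 0.7021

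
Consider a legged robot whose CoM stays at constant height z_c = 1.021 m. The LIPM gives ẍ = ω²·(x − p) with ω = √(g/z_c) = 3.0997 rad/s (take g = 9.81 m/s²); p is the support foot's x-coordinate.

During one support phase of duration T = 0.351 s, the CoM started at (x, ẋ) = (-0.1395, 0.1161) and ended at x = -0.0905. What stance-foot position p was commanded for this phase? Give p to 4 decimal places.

p = -0.1391

ωT = 3.0997·0.351 = 1.087995; cosh(ωT) = 1.652604, sinh(ωT) = 1.315712
x(T) = p + (x₀−p)·cosh(ωT) + (ẋ₀/ω)·sinh(ωT) ⇒ p·(1 − cosh) = x(T) − x₀·cosh − (ẋ₀/ω)·sinh
numerator   = -0.0905 − (-0.1395)·1.652604 − (0.1161/3.0997)·1.315712 = 0.090758
denominator = 1 − 1.652604 = -0.652604
p = 0.090758 / -0.652604 = -0.1391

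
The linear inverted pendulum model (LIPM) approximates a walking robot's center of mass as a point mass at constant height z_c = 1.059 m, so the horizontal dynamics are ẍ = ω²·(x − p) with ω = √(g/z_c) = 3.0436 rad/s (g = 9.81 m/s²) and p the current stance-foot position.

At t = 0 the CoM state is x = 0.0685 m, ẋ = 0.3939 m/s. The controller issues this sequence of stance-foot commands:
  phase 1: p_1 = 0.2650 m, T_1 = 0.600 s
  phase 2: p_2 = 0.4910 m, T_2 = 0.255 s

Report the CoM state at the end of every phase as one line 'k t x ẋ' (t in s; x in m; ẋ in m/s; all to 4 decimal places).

phase 1: p=0.2650, T=0.600, ωT=1.826160, cosh=3.185513, sinh=3.024482; start (x,ẋ)=(0.068500, 0.393900) → end (x,ẋ)=(0.030473, -0.554071)
phase 2: p=0.4910, T=0.255, ωT=0.776118, cosh=1.316605, sinh=0.856416; start (x,ẋ)=(0.030473, -0.554071) → end (x,ẋ)=(-0.271238, -1.929897)

1 0.6000 0.0305 -0.5541
2 0.8550 -0.2712 -1.9299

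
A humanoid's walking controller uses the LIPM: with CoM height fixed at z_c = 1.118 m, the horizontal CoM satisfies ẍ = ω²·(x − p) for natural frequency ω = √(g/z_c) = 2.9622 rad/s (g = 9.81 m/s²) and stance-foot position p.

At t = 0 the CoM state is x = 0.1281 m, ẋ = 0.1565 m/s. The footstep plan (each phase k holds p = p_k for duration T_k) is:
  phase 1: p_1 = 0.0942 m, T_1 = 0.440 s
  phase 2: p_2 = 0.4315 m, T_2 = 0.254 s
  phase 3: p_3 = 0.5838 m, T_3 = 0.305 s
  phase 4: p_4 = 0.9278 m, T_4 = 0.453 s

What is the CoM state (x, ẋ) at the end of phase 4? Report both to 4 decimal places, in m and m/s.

x = -0.6912, ẋ = -4.4310

phase 1: p=0.0942, T=0.440, ωT=1.303368, cosh=1.976646, sinh=1.705030; start (x,ẋ)=(0.128100, 0.156500) → end (x,ẋ)=(0.251289, 0.480562)
phase 2: p=0.4315, T=0.254, ωT=0.752399, cosh=1.296660, sinh=0.825425; start (x,ẋ)=(0.251289, 0.480562) → end (x,ẋ)=(0.331738, 0.182496)
phase 3: p=0.5838, T=0.305, ωT=0.903471, cosh=1.436658, sinh=1.031497; start (x,ẋ)=(0.331738, 0.182496) → end (x,ẋ)=(0.285221, -0.507993)
phase 4: p=0.9278, T=0.453, ωT=1.341877, cosh=2.043786, sinh=1.782431; start (x,ẋ)=(0.285221, -0.507993) → end (x,ẋ)=(-0.691166, -4.430992)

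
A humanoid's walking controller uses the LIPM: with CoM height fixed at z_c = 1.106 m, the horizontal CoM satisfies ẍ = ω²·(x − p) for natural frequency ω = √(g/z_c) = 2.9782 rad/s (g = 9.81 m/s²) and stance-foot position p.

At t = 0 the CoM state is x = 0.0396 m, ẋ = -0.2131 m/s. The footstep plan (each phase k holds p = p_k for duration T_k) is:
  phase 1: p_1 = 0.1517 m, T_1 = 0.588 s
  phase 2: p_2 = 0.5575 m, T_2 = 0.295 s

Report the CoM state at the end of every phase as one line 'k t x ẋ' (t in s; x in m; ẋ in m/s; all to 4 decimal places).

phase 1: p=0.1517, T=0.588, ωT=1.751182, cosh=2.967488, sinh=2.793919; start (x,ẋ)=(0.039600, -0.213100) → end (x,ẋ)=(-0.380869, -1.565139)
phase 2: p=0.5575, T=0.295, ωT=0.878569, cosh=1.411415, sinh=0.996038; start (x,ẋ)=(-0.380869, -1.565139) → end (x,ẋ)=(-1.290378, -4.992638)

1 0.5880 -0.3809 -1.5651
2 0.8830 -1.2904 -4.9926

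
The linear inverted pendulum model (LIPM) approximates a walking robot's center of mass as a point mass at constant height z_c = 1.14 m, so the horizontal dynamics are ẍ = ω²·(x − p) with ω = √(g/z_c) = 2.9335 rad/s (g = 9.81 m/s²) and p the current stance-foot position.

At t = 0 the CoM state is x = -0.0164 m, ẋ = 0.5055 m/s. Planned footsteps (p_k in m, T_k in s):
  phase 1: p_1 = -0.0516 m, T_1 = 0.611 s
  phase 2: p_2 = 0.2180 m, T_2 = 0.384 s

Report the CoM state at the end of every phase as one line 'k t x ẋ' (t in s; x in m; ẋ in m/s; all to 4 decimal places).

1 0.6110 0.5599 1.8609
2 0.9950 1.6764 4.5562

phase 1: p=-0.0516, T=0.611, ωT=1.792369, cosh=3.085110, sinh=2.918545; start (x,ẋ)=(-0.016400, 0.505500) → end (x,ẋ)=(0.559919, 1.860890)
phase 2: p=0.2180, T=0.384, ωT=1.126464, cosh=1.704454, sinh=1.380276; start (x,ẋ)=(0.559919, 1.860890) → end (x,ẋ)=(1.676374, 4.556243)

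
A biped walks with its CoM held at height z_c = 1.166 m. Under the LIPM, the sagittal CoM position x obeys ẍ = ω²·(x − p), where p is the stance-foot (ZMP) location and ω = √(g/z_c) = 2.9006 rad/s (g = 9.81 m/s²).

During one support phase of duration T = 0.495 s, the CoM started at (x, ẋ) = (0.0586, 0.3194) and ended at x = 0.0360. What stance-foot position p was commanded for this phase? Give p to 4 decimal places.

p = 0.2560

ωT = 2.9006·0.495 = 1.435797; cosh(ωT) = 2.220460, sinh(ωT) = 1.982534
x(T) = p + (x₀−p)·cosh(ωT) + (ẋ₀/ω)·sinh(ωT) ⇒ p·(1 − cosh) = x(T) − x₀·cosh − (ẋ₀/ω)·sinh
numerator   = 0.0360 − (0.0586)·2.220460 − (0.3194/2.9006)·1.982534 = -0.312426
denominator = 1 − 2.220460 = -1.220460
p = -0.312426 / -1.220460 = 0.2560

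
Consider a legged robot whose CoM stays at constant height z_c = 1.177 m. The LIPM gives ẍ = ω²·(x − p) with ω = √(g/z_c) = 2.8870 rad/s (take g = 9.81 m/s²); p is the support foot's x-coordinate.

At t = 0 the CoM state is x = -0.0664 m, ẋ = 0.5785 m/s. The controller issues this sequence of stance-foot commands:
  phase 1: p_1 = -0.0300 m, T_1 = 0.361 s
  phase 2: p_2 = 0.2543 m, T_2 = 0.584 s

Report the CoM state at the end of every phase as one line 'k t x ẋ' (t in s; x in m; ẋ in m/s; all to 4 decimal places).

phase 1: p=-0.0300, T=0.361, ωT=1.042207, cosh=1.594072, sinh=1.241396; start (x,ẋ)=(-0.066400, 0.578500) → end (x,ẋ)=(0.160728, 0.791716)
phase 2: p=0.2543, T=0.584, ωT=1.686008, cosh=2.791573, sinh=2.606316; start (x,ẋ)=(0.160728, 0.791716) → end (x,ẋ)=(0.707830, 1.506058)

1 0.3610 0.1607 0.7917
2 0.9450 0.7078 1.5061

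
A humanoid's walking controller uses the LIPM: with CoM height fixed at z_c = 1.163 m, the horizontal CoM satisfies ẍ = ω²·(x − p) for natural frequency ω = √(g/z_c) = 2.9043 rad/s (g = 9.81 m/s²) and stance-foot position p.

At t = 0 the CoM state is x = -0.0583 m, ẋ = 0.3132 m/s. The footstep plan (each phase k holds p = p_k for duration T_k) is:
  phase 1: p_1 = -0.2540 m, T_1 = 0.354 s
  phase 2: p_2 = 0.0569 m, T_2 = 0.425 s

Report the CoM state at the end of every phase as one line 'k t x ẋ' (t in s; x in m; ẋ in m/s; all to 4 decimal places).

phase 1: p=-0.2540, T=0.354, ωT=1.028122, cosh=1.576744, sinh=1.219066; start (x,ẋ)=(-0.058300, 0.313200) → end (x,ẋ)=(0.186033, 1.186719)
phase 2: p=0.0569, T=0.425, ωT=1.234328, cosh=1.863549, sinh=1.572518; start (x,ẋ)=(0.186033, 1.186719) → end (x,ẋ)=(0.940089, 2.801268)

1 0.3540 0.1860 1.1867
2 0.7790 0.9401 2.8013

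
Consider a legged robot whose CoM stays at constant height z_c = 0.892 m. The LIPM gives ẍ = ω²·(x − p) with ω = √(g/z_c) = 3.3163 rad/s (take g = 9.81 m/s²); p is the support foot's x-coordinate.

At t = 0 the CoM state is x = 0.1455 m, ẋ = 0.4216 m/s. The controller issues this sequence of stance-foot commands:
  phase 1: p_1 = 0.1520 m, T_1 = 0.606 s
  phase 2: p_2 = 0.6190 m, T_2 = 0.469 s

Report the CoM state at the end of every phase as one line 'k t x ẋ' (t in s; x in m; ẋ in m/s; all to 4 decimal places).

1 0.6060 0.5930 1.5220
2 1.0750 1.5933 3.5707

phase 1: p=0.1520, T=0.606, ωT=2.009678, cosh=3.797472, sinh=3.663441; start (x,ẋ)=(0.145500, 0.421600) → end (x,ẋ)=(0.593048, 1.522045)
phase 2: p=0.6190, T=0.469, ωT=1.555345, cosh=2.473918, sinh=2.262801; start (x,ẋ)=(0.593048, 1.522045) → end (x,ẋ)=(1.593330, 3.570670)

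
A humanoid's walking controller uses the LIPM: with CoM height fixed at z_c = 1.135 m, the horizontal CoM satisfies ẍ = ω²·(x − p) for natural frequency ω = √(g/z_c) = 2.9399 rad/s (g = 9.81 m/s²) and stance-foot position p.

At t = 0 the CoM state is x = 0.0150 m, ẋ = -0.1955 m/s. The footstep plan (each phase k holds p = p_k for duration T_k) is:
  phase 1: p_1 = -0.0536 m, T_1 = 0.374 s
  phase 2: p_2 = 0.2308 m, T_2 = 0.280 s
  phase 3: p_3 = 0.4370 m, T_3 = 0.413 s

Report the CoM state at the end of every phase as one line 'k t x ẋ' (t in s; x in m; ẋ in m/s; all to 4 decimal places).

1 0.3740 -0.0279 -0.0569
2 0.6540 -0.1385 -0.7766
3 1.0670 -1.0229 -4.0203

phase 1: p=-0.0536, T=0.374, ωT=1.099523, cosh=1.667881, sinh=1.334851; start (x,ẋ)=(0.015000, -0.195500) → end (x,ẋ)=(-0.027949, -0.056862)
phase 2: p=0.2308, T=0.280, ωT=0.823172, cosh=1.358375, sinh=0.919338; start (x,ẋ)=(-0.027949, -0.056862) → end (x,ẋ)=(-0.138460, -0.776578)
phase 3: p=0.4370, T=0.413, ωT=1.214179, cosh=1.832240, sinh=1.535287; start (x,ẋ)=(-0.138460, -0.776578) → end (x,ẋ)=(-1.022929, -4.020268)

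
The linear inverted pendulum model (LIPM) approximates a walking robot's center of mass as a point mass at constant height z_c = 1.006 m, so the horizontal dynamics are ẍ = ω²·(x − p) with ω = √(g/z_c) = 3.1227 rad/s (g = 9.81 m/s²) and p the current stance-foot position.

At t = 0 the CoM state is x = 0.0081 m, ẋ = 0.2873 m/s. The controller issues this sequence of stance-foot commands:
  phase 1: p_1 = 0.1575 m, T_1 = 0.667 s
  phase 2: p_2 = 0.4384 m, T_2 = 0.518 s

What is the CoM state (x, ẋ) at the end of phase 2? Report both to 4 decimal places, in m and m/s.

phase 1: p=0.1575, T=0.667, ωT=2.082841, cosh=4.075908, sinh=3.951333; start (x,ẋ)=(0.008100, 0.287300) → end (x,ẋ)=(-0.087903, -0.672412)
phase 2: p=0.4384, T=0.518, ωT=1.617559, cosh=2.619576, sinh=2.421193; start (x,ẋ)=(-0.087903, -0.672412) → end (x,ẋ)=(-1.461648, -5.740636)

x = -1.4616, ẋ = -5.7406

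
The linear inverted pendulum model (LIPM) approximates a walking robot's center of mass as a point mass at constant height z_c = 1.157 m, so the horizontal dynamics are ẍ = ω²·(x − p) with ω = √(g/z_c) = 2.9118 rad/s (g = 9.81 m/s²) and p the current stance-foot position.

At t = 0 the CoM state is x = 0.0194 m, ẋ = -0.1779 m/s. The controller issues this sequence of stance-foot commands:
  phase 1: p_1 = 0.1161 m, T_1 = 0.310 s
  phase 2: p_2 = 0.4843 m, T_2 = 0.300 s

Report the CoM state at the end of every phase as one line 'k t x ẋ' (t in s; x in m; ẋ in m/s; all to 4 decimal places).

phase 1: p=0.1161, T=0.310, ωT=0.902658, cosh=1.435820, sinh=1.030329; start (x,ẋ)=(0.019400, -0.177900) → end (x,ẋ)=(-0.085693, -0.545543)
phase 2: p=0.4843, T=0.300, ωT=0.873540, cosh=1.406423, sinh=0.988952; start (x,ẋ)=(-0.085693, -0.545543) → end (x,ẋ)=(-0.502638, -2.408634)

1 0.3100 -0.0857 -0.5455
2 0.6100 -0.5026 -2.4086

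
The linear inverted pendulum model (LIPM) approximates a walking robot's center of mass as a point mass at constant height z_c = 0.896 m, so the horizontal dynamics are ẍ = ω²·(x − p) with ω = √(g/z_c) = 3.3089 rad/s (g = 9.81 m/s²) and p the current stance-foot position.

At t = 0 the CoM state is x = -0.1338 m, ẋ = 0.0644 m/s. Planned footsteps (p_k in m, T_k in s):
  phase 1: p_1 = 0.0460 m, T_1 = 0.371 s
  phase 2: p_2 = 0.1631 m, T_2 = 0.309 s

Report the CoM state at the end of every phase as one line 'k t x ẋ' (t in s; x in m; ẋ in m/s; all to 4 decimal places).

1 0.3710 -0.2568 -0.8088
2 0.6800 -0.7919 -2.9511

phase 1: p=0.0460, T=0.371, ωT=1.227602, cosh=1.853015, sinh=1.560020; start (x,ẋ)=(-0.133800, 0.064400) → end (x,ẋ)=(-0.256810, -0.808785)
phase 2: p=0.1631, T=0.309, ωT=1.022450, cosh=1.569855, sinh=1.210143; start (x,ẋ)=(-0.256810, -0.808785) → end (x,ẋ)=(-0.791889, -2.951095)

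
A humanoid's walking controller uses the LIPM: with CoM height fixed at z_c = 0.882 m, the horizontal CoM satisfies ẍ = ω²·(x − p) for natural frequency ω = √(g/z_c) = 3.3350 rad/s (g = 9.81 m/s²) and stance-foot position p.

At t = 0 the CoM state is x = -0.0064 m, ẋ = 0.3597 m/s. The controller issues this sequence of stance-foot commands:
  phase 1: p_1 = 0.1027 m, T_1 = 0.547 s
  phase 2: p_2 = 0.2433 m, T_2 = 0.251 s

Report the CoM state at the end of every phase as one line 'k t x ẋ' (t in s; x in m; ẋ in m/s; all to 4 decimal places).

1 0.5470 0.0813 0.0455
2 0.7980 0.0340 -0.4444

phase 1: p=0.1027, T=0.547, ωT=1.824245, cosh=3.179727, sinh=3.018387; start (x,ẋ)=(-0.006400, 0.359700) → end (x,ẋ)=(0.081343, 0.045512)
phase 2: p=0.2433, T=0.251, ωT=0.837085, cosh=1.371298, sinh=0.938327; start (x,ẋ)=(0.081343, 0.045512) → end (x,ẋ)=(0.034014, -0.444404)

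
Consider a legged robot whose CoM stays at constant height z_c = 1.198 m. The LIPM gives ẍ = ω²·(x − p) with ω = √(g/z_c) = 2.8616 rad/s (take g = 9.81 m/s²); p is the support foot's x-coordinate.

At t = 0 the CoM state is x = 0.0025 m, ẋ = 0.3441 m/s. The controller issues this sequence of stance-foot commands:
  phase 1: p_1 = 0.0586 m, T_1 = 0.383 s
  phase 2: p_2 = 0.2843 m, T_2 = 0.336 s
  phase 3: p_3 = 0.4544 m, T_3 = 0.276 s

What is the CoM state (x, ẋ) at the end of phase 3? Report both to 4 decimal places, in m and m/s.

x = 0.1065, ẋ = -0.6333

phase 1: p=0.0586, T=0.383, ωT=1.095993, cosh=1.663180, sinh=1.328972; start (x,ẋ)=(0.002500, 0.344100) → end (x,ẋ)=(0.125101, 0.358953)
phase 2: p=0.2843, T=0.336, ωT=0.961498, cosh=1.498965, sinh=1.116645; start (x,ẋ)=(0.125101, 0.358953) → end (x,ẋ)=(0.185736, 0.029354)
phase 3: p=0.4544, T=0.276, ωT=0.789802, cosh=1.328447, sinh=0.874512; start (x,ẋ)=(0.185736, 0.029354) → end (x,ẋ)=(0.106465, -0.633337)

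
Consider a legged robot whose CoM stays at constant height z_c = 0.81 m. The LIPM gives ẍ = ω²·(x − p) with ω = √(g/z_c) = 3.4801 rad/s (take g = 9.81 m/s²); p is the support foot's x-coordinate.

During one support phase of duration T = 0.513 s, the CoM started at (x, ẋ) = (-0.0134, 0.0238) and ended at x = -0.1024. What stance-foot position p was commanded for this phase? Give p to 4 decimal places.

p = 0.0393

ωT = 3.4801·0.513 = 1.785291; cosh(ωT) = 3.064532, sinh(ωT) = 2.896784
x(T) = p + (x₀−p)·cosh(ωT) + (ẋ₀/ω)·sinh(ωT) ⇒ p·(1 − cosh) = x(T) − x₀·cosh − (ẋ₀/ω)·sinh
numerator   = -0.1024 − (-0.0134)·3.064532 − (0.0238/3.4801)·2.896784 = -0.081146
denominator = 1 − 3.064532 = -2.064532
p = -0.081146 / -2.064532 = 0.0393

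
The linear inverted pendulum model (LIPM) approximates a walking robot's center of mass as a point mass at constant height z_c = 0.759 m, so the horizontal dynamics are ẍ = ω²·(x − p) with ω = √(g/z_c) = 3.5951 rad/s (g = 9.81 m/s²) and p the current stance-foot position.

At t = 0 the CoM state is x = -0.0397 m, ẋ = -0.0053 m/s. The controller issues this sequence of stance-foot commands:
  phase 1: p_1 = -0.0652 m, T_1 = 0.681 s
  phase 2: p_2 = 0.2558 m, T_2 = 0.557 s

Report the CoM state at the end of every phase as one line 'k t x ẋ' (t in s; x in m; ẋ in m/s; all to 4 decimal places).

phase 1: p=-0.0652, T=0.681, ωT=2.448263, cosh=5.827340, sinh=5.740896; start (x,ẋ)=(-0.039700, -0.005300) → end (x,ẋ)=(0.074934, 0.495412)
phase 2: p=0.2558, T=0.557, ωT=2.002471, cosh=3.771168, sinh=3.636167; start (x,ẋ)=(0.074934, 0.495412) → end (x,ẋ)=(0.074794, -0.496070)

1 0.6810 0.0749 0.4954
2 1.2380 0.0748 -0.4961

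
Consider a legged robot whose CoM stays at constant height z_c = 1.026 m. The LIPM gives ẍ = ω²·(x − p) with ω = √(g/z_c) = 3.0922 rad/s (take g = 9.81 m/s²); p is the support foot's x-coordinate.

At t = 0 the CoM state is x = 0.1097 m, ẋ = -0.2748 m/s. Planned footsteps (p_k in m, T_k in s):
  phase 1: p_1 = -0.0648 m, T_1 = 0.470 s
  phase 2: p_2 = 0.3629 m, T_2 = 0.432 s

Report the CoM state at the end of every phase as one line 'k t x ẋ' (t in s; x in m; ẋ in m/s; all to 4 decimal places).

1 0.4700 0.1491 0.4711
2 0.9020 0.1980 -0.2123

phase 1: p=-0.0648, T=0.470, ωT=1.453334, cosh=2.255570, sinh=2.021781; start (x,ẋ)=(0.109700, -0.274800) → end (x,ẋ)=(0.149124, 0.471100)
phase 2: p=0.3629, T=0.432, ωT=1.335830, cosh=2.033046, sinh=1.770107; start (x,ẋ)=(0.149124, 0.471100) → end (x,ẋ)=(0.197961, -0.212341)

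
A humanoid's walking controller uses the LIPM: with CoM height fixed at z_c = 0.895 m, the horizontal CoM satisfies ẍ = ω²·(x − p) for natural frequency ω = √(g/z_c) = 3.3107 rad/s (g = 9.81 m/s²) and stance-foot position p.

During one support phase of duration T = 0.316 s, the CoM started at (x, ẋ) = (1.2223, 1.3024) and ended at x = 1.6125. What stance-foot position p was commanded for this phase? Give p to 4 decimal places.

ωT = 3.3107·0.316 = 1.046181; cosh(ωT) = 1.599018, sinh(ωT) = 1.247741
x(T) = p + (x₀−p)·cosh(ωT) + (ẋ₀/ω)·sinh(ωT) ⇒ p·(1 − cosh) = x(T) − x₀·cosh − (ẋ₀/ω)·sinh
numerator   = 1.6125 − (1.2223)·1.599018 − (1.3024/3.3107)·1.247741 = -0.832830
denominator = 1 − 1.599018 = -0.599018
p = -0.832830 / -0.599018 = 1.3903

p = 1.3903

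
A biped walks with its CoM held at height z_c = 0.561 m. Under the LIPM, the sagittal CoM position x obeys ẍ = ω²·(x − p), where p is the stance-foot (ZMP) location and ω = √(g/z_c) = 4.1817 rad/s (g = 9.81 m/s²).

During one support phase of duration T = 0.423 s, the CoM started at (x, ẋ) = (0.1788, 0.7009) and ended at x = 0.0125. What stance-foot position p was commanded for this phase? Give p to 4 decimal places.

ωT = 4.1817·0.423 = 1.768859; cosh(ωT) = 3.017343, sinh(ωT) = 2.846816
x(T) = p + (x₀−p)·cosh(ωT) + (ẋ₀/ω)·sinh(ωT) ⇒ p·(1 − cosh) = x(T) − x₀·cosh − (ẋ₀/ω)·sinh
numerator   = 0.0125 − (0.1788)·3.017343 − (0.7009/4.1817)·2.846816 = -1.004159
denominator = 1 − 3.017343 = -2.017343
p = -1.004159 / -2.017343 = 0.4978

p = 0.4978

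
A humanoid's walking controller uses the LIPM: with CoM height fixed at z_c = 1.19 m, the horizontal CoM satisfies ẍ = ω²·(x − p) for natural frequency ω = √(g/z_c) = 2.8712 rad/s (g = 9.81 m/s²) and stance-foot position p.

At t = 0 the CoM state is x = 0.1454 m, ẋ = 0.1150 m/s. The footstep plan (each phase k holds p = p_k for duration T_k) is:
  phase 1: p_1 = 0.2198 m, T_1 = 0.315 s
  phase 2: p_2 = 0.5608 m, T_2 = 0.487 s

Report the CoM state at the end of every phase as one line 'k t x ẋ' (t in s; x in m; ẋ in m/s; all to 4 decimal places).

1 0.3150 0.1542 -0.0553
2 0.8020 -0.3490 -2.3375

phase 1: p=0.2198, T=0.315, ωT=0.904428, cosh=1.437646, sinh=1.032873; start (x,ẋ)=(0.145400, 0.115000) → end (x,ẋ)=(0.154209, -0.055310)
phase 2: p=0.5608, T=0.487, ωT=1.398274, cosh=2.147616, sinh=1.900593; start (x,ẋ)=(0.154209, -0.055310) → end (x,ẋ)=(-0.349014, -2.337546)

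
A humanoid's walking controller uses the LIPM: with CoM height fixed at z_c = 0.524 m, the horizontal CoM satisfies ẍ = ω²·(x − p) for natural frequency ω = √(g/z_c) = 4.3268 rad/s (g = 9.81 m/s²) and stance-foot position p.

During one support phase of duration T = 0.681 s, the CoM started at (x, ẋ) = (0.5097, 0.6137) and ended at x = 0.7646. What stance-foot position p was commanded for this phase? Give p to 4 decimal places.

ωT = 4.3268·0.681 = 2.946551; cosh(ωT) = 9.546344, sinh(ωT) = 9.493823
x(T) = p + (x₀−p)·cosh(ωT) + (ẋ₀/ω)·sinh(ωT) ⇒ p·(1 − cosh) = x(T) − x₀·cosh − (ẋ₀/ω)·sinh
numerator   = 0.7646 − (0.5097)·9.546344 − (0.6137/4.3268)·9.493823 = -5.447746
denominator = 1 − 9.546344 = -8.546344
p = -5.447746 / -8.546344 = 0.6374

p = 0.6374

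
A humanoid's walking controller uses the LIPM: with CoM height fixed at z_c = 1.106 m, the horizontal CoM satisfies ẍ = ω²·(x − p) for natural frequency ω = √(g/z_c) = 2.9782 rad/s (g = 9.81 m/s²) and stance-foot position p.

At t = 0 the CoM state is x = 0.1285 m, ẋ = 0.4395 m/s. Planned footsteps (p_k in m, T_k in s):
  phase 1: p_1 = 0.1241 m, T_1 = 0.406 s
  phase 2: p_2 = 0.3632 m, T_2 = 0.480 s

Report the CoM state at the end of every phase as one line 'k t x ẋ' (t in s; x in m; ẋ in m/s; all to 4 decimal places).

1 0.4060 0.3573 0.8219
2 0.8860 0.8935 1.7804

phase 1: p=0.1241, T=0.406, ωT=1.209149, cosh=1.824542, sinh=1.526091; start (x,ẋ)=(0.128500, 0.439500) → end (x,ẋ)=(0.357337, 0.821884)
phase 2: p=0.3632, T=0.480, ωT=1.429536, cosh=2.208090, sinh=1.968670; start (x,ẋ)=(0.357337, 0.821884) → end (x,ẋ)=(0.893541, 1.780418)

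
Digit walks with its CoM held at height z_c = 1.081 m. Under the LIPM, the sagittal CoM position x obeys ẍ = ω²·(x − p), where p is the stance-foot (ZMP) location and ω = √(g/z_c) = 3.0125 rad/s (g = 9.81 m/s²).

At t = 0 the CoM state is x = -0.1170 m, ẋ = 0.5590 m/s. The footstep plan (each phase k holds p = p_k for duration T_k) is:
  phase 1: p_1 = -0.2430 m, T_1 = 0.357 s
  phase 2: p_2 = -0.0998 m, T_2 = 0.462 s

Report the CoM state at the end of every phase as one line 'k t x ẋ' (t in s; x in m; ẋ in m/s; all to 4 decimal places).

phase 1: p=-0.2430, T=0.357, ωT=1.075462, cosh=1.636244, sinh=1.295104; start (x,ẋ)=(-0.117000, 0.559000) → end (x,ẋ)=(0.203487, 1.406250)
phase 2: p=-0.0998, T=0.462, ωT=1.391775, cosh=2.135308, sinh=1.886675; start (x,ẋ)=(0.203487, 1.406250) → end (x,ẋ)=(1.428519, 4.726538)

1 0.3570 0.2035 1.4062
2 0.8190 1.4285 4.7265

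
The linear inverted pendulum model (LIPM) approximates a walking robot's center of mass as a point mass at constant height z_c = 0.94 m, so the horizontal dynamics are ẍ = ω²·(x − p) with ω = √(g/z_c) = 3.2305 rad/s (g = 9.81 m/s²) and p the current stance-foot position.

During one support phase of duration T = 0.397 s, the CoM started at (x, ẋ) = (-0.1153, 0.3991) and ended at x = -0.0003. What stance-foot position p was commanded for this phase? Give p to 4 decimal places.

ωT = 3.2305·0.397 = 1.282509; cosh(ωT) = 1.941507, sinh(ωT) = 1.664166
x(T) = p + (x₀−p)·cosh(ωT) + (ẋ₀/ω)·sinh(ωT) ⇒ p·(1 − cosh) = x(T) − x₀·cosh − (ẋ₀/ω)·sinh
numerator   = -0.0003 − (-0.1153)·1.941507 − (0.3991/3.2305)·1.664166 = 0.017963
denominator = 1 − 1.941507 = -0.941507
p = 0.017963 / -0.941507 = -0.0191

p = -0.0191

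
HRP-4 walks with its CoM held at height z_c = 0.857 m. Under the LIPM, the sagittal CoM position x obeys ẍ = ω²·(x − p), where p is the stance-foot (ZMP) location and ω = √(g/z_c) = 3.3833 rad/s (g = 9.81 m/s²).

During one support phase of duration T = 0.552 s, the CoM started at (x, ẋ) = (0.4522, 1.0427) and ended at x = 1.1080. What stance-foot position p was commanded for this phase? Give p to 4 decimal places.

p = 0.5896

ωT = 3.3833·0.552 = 1.867582; cosh(ωT) = 3.313560, sinh(ωT) = 3.159064
x(T) = p + (x₀−p)·cosh(ωT) + (ẋ₀/ω)·sinh(ωT) ⇒ p·(1 − cosh) = x(T) − x₀·cosh − (ẋ₀/ω)·sinh
numerator   = 1.1080 − (0.4522)·3.313560 − (1.0427/3.3833)·3.159064 = -1.363985
denominator = 1 − 3.313560 = -2.313560
p = -1.363985 / -2.313560 = 0.5896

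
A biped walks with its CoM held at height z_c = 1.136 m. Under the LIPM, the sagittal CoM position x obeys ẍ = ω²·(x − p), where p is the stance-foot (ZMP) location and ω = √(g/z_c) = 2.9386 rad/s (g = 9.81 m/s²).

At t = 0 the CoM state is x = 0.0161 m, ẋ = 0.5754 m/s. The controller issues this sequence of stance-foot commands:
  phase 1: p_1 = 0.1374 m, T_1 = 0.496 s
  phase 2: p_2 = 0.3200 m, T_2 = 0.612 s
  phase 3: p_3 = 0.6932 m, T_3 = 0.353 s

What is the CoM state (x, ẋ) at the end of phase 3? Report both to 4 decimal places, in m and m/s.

x = 1.2642, ẋ = 2.1109

phase 1: p=0.1374, T=0.496, ωT=1.457546, cosh=2.264105, sinh=2.031298; start (x,ẋ)=(0.016100, 0.575400) → end (x,ẋ)=(0.260508, 0.578706)
phase 2: p=0.3200, T=0.612, ωT=1.798423, cosh=3.102838, sinh=2.937278; start (x,ẋ)=(0.260508, 0.578706) → end (x,ẋ)=(0.713850, 1.282121)
phase 3: p=0.6932, T=0.353, ωT=1.037326, cosh=1.588031, sinh=1.233630; start (x,ẋ)=(0.713850, 1.282121) → end (x,ẋ)=(1.264229, 2.110906)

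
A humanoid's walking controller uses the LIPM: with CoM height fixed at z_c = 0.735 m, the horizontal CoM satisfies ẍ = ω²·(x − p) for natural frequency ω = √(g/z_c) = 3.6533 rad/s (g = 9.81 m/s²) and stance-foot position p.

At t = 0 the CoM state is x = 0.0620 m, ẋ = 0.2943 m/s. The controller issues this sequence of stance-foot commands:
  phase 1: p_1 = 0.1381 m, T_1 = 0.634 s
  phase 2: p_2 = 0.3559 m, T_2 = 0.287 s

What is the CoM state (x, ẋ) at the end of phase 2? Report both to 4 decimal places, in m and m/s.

phase 1: p=0.1381, T=0.634, ωT=2.316192, cosh=5.117825, sinh=5.019176; start (x,ẋ)=(0.062000, 0.294300) → end (x,ẋ)=(0.152965, 0.110764)
phase 2: p=0.3559, T=0.287, ωT=1.048497, cosh=1.601912, sinh=1.251448; start (x,ẋ)=(0.152965, 0.110764) → end (x,ẋ)=(0.068758, -0.750368)

x = 0.0688, ẋ = -0.7504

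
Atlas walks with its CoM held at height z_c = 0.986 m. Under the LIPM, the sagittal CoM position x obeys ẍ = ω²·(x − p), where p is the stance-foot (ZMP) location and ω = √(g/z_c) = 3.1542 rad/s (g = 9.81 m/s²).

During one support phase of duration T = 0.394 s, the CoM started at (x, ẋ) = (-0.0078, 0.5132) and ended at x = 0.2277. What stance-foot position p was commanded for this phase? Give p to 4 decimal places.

ωT = 3.1542·0.394 = 1.242755; cosh(ωT) = 1.876867, sinh(ωT) = 1.588279
x(T) = p + (x₀−p)·cosh(ωT) + (ẋ₀/ω)·sinh(ωT) ⇒ p·(1 − cosh) = x(T) − x₀·cosh − (ẋ₀/ω)·sinh
numerator   = 0.2277 − (-0.0078)·1.876867 − (0.5132/3.1542)·1.588279 = -0.016079
denominator = 1 − 1.876867 = -0.876867
p = -0.016079 / -0.876867 = 0.0183

p = 0.0183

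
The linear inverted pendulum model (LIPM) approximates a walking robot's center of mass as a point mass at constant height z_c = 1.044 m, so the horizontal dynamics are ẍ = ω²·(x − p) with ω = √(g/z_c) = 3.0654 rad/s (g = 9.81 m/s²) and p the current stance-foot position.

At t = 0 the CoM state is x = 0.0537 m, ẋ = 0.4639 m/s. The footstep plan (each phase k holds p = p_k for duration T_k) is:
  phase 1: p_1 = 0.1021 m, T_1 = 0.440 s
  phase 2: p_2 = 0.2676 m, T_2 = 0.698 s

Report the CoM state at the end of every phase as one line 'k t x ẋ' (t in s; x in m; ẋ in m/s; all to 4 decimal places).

1 0.4400 0.2745 0.6873
2 1.1380 1.2365 3.0484

phase 1: p=0.1021, T=0.440, ωT=1.348776, cosh=2.056132, sinh=1.796575; start (x,ẋ)=(0.053700, 0.463900) → end (x,ẋ)=(0.274466, 0.687290)
phase 2: p=0.2676, T=0.698, ωT=2.139649, cosh=4.307076, sinh=4.189380; start (x,ẋ)=(0.274466, 0.687290) → end (x,ẋ)=(1.236471, 3.048392)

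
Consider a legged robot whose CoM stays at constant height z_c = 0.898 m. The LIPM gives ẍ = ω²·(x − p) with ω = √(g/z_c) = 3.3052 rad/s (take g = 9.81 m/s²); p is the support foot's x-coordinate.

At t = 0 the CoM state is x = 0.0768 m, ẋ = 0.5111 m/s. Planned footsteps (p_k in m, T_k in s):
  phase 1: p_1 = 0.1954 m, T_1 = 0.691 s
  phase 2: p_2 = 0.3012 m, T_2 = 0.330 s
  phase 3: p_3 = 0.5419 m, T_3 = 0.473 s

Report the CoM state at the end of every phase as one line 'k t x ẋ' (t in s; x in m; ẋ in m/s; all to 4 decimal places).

1 0.6910 0.3583 0.6305
2 1.0210 0.6476 1.2935
3 1.4940 1.6987 4.0213

phase 1: p=0.1954, T=0.691, ωT=2.283893, cosh=4.958352, sinh=4.856465; start (x,ẋ)=(0.076800, 0.511100) → end (x,ẋ)=(0.358320, 0.630495)
phase 2: p=0.3012, T=0.330, ωT=1.090716, cosh=1.656190, sinh=1.320214; start (x,ẋ)=(0.358320, 0.630495) → end (x,ẋ)=(0.647643, 1.293465)
phase 3: p=0.5419, T=0.473, ωT=1.563360, cosh=2.492134, sinh=2.282702; start (x,ẋ)=(0.647643, 1.293465) → end (x,ẋ)=(1.698744, 4.021297)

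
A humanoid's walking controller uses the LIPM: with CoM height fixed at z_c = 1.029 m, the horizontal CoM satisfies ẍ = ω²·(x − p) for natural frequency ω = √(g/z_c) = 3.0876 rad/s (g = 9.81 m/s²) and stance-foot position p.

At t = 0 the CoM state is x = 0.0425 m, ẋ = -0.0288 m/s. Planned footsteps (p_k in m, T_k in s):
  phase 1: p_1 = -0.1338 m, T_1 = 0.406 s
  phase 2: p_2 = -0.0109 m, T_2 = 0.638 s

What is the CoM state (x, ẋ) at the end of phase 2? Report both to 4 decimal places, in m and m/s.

x = 1.6404, ẋ = 5.1286

phase 1: p=-0.1338, T=0.406, ωT=1.253566, cosh=1.894148, sinh=1.608663; start (x,ẋ)=(0.042500, -0.028800) → end (x,ẋ)=(0.185133, 0.821114)
phase 2: p=-0.0109, T=0.638, ωT=1.969889, cosh=3.654676, sinh=3.515203; start (x,ẋ)=(0.185133, 0.821114) → end (x,ẋ)=(1.640369, 5.128561)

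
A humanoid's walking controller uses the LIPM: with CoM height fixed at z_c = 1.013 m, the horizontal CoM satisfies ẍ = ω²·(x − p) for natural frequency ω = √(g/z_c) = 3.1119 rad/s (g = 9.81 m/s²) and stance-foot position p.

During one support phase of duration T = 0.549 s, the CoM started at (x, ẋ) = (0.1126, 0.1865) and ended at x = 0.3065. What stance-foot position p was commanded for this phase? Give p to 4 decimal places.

p = 0.0943

ωT = 3.1119·0.549 = 1.708433; cosh(ωT) = 2.850727, sinh(ωT) = 2.669578
x(T) = p + (x₀−p)·cosh(ωT) + (ẋ₀/ω)·sinh(ωT) ⇒ p·(1 − cosh) = x(T) − x₀·cosh − (ẋ₀/ω)·sinh
numerator   = 0.3065 − (0.1126)·2.850727 − (0.1865/3.1119)·2.669578 = -0.174483
denominator = 1 − 2.850727 = -1.850727
p = -0.174483 / -1.850727 = 0.0943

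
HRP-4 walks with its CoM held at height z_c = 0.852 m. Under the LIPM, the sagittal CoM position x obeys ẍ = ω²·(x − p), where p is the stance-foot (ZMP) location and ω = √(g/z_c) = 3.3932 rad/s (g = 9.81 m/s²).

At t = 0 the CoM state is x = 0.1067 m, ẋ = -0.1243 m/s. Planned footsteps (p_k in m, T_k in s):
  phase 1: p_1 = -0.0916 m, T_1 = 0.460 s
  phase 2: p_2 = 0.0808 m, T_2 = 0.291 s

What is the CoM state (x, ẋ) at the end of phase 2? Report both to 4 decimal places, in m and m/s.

x = 0.8600, ẋ = 2.7995

phase 1: p=-0.0916, T=0.460, ωT=1.560872, cosh=2.486463, sinh=2.276510; start (x,ẋ)=(0.106700, -0.124300) → end (x,ẋ)=(0.318072, 1.222731)
phase 2: p=0.0808, T=0.291, ωT=0.987421, cosh=1.528420, sinh=1.155884; start (x,ẋ)=(0.318072, 1.222731) → end (x,ẋ)=(0.859971, 2.799463)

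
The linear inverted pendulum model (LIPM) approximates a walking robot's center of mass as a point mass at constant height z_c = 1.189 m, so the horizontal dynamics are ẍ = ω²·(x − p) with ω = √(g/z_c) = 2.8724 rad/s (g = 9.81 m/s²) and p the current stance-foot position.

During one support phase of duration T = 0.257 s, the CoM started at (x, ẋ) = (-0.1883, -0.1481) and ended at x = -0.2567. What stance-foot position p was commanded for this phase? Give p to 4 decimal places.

p = -0.0943

ωT = 2.8724·0.257 = 0.738207; cosh(ωT) = 1.285075, sinh(ωT) = 0.807105
x(T) = p + (x₀−p)·cosh(ωT) + (ẋ₀/ω)·sinh(ωT) ⇒ p·(1 − cosh) = x(T) − x₀·cosh − (ẋ₀/ω)·sinh
numerator   = -0.2567 − (-0.1883)·1.285075 − (-0.1481/2.8724)·0.807105 = 0.026894
denominator = 1 − 1.285075 = -0.285075
p = 0.026894 / -0.285075 = -0.0943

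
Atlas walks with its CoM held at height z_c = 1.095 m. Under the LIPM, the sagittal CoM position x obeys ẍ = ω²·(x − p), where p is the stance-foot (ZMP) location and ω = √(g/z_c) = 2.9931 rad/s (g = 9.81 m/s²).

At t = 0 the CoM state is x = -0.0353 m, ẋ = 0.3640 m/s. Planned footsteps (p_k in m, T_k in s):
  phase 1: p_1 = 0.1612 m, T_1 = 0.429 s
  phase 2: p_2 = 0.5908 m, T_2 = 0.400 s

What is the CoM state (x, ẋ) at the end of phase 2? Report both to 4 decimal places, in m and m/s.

x = -0.6463, ẋ = -3.2347

phase 1: p=0.1612, T=0.429, ωT=1.284040, cosh=1.944058, sinh=1.667141; start (x,ẋ)=(-0.035300, 0.364000) → end (x,ẋ)=(-0.018061, -0.272882)
phase 2: p=0.5908, T=0.400, ωT=1.197240, cosh=1.806496, sinh=1.504470; start (x,ẋ)=(-0.018061, -0.272882) → end (x,ẋ)=(-0.646269, -3.234680)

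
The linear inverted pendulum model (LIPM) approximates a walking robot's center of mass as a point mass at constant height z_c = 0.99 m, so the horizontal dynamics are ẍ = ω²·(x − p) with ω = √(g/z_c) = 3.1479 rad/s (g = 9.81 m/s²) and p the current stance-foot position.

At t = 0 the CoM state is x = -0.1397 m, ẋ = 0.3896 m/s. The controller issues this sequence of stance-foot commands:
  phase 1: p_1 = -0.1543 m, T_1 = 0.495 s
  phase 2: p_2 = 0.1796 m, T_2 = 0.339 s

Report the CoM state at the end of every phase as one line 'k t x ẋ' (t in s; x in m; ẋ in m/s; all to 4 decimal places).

phase 1: p=-0.1543, T=0.495, ωT=1.558210, cosh=2.480413, sinh=2.269900; start (x,ẋ)=(-0.139700, 0.389600) → end (x,ẋ)=(0.162848, 1.070692)
phase 2: p=0.1796, T=0.339, ωT=1.067138, cosh=1.625520, sinh=1.281528; start (x,ẋ)=(0.162848, 1.070692) → end (x,ẋ)=(0.588255, 1.672853)

1 0.4950 0.1628 1.0707
2 0.8340 0.5883 1.6729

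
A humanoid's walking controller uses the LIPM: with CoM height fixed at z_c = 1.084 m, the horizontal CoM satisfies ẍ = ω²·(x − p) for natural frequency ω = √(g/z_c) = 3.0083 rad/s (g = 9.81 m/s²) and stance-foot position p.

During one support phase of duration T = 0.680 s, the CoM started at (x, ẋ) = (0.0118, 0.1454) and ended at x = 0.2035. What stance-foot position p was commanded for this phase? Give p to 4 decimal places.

ωT = 3.0083·0.680 = 2.045644; cosh(ωT) = 3.931717, sinh(ωT) = 3.802420
x(T) = p + (x₀−p)·cosh(ωT) + (ẋ₀/ω)·sinh(ωT) ⇒ p·(1 − cosh) = x(T) − x₀·cosh − (ẋ₀/ω)·sinh
numerator   = 0.2035 − (0.0118)·3.931717 − (0.1454/3.0083)·3.802420 = -0.026676
denominator = 1 − 3.931717 = -2.931717
p = -0.026676 / -2.931717 = 0.0091

p = 0.0091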